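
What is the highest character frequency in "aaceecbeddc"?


Input: aaceecbeddc
Character counts:
  'a': 2
  'b': 1
  'c': 3
  'd': 2
  'e': 3
Maximum frequency: 3

3


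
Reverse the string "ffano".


Input: ffano
Reading characters right to left:
  Position 4: 'o'
  Position 3: 'n'
  Position 2: 'a'
  Position 1: 'f'
  Position 0: 'f'
Reversed: onaff

onaff


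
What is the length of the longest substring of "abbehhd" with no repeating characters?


Input: "abbehhd"
Sliding window (track last position of each char):
  Position 0 ('a'): window [0,0] length 1 -- new best
  Position 1 ('b'): window [0,1] length 2 -- new best
  Position 2 ('b'): repeat (last at 1), move window start to 2
  Position 2 ('b'): window [2,2] length 1
  Position 3 ('e'): window [2,3] length 2
  Position 4 ('h'): window [2,4] length 3 -- new best
  Position 5 ('h'): repeat (last at 4), move window start to 5
  Position 5 ('h'): window [5,5] length 1
  Position 6 ('d'): window [5,6] length 2
Longest substring with no repeats: "beh" with length 3

3


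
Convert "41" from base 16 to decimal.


Input: "41" in base 16
Positional expansion:
  Digit '4' (value 4) x 16^1 = 64
  Digit '1' (value 1) x 16^0 = 1
Sum = 65

65


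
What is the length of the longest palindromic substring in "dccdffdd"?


Input: "dccdffdd"
Checking substrings for palindromes:
  [0:4] "dccd" (len 4) => palindrome
  [3:7] "dffd" (len 4) => palindrome
  [1:3] "cc" (len 2) => palindrome
  [4:6] "ff" (len 2) => palindrome
  [6:8] "dd" (len 2) => palindrome
Longest palindromic substring: "dccd" with length 4

4


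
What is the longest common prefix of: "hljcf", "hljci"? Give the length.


Words: hljcf, hljci
  Position 0: all 'h' => match
  Position 1: all 'l' => match
  Position 2: all 'j' => match
  Position 3: all 'c' => match
  Position 4: ('f', 'i') => mismatch, stop
LCP = "hljc" (length 4)

4


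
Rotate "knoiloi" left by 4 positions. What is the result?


Input: "knoiloi", rotate left by 4
First 4 characters: "knoi"
Remaining characters: "loi"
Concatenate remaining + first: "loi" + "knoi" = "loiknoi"

loiknoi


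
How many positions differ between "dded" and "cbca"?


Comparing "dded" and "cbca" position by position:
  Position 0: 'd' vs 'c' => DIFFER
  Position 1: 'd' vs 'b' => DIFFER
  Position 2: 'e' vs 'c' => DIFFER
  Position 3: 'd' vs 'a' => DIFFER
Positions that differ: 4

4


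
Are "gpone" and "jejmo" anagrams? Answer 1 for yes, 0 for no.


Strings: "gpone", "jejmo"
Sorted first:  egnop
Sorted second: ejjmo
Differ at position 1: 'g' vs 'j' => not anagrams

0


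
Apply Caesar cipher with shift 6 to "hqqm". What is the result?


Caesar cipher: shift "hqqm" by 6
  'h' (pos 7) + 6 = pos 13 = 'n'
  'q' (pos 16) + 6 = pos 22 = 'w'
  'q' (pos 16) + 6 = pos 22 = 'w'
  'm' (pos 12) + 6 = pos 18 = 's'
Result: nwws

nwws


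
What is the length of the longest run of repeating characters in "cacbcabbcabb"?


Input: "cacbcabbcabb"
Scanning for longest run:
  Position 1 ('a'): new char, reset run to 1
  Position 2 ('c'): new char, reset run to 1
  Position 3 ('b'): new char, reset run to 1
  Position 4 ('c'): new char, reset run to 1
  Position 5 ('a'): new char, reset run to 1
  Position 6 ('b'): new char, reset run to 1
  Position 7 ('b'): continues run of 'b', length=2
  Position 8 ('c'): new char, reset run to 1
  Position 9 ('a'): new char, reset run to 1
  Position 10 ('b'): new char, reset run to 1
  Position 11 ('b'): continues run of 'b', length=2
Longest run: 'b' with length 2

2


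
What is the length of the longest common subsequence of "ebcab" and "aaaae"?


LCS of "ebcab" and "aaaae"
DP table:
           a    a    a    a    e
      0    0    0    0    0    0
  e   0    0    0    0    0    1
  b   0    0    0    0    0    1
  c   0    0    0    0    0    1
  a   0    1    1    1    1    1
  b   0    1    1    1    1    1
LCS length = dp[5][5] = 1

1


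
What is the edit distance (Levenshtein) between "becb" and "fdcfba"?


Computing edit distance: "becb" -> "fdcfba"
DP table:
           f    d    c    f    b    a
      0    1    2    3    4    5    6
  b   1    1    2    3    4    4    5
  e   2    2    2    3    4    5    5
  c   3    3    3    2    3    4    5
  b   4    4    4    3    3    3    4
Edit distance = dp[4][6] = 4

4


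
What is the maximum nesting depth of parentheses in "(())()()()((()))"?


Input: "(())()()()((()))"
Tracking depth:
  Position 0 '(': depth becomes 1
  Position 1 '(': depth becomes 2
  Position 2 ')': depth becomes 1
  Position 3 ')': depth becomes 0
  Position 4 '(': depth becomes 1
  Position 5 ')': depth becomes 0
  Position 6 '(': depth becomes 1
  Position 7 ')': depth becomes 0
  Position 8 '(': depth becomes 1
  Position 9 ')': depth becomes 0
  Position 10 '(': depth becomes 1
  Position 11 '(': depth becomes 2
  Position 12 '(': depth becomes 3
  Position 13 ')': depth becomes 2
  Position 14 ')': depth becomes 1
  Position 15 ')': depth becomes 0
Maximum depth reached: 3

3


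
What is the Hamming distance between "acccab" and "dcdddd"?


Comparing "acccab" and "dcdddd" position by position:
  Position 0: 'a' vs 'd' => differ
  Position 1: 'c' vs 'c' => same
  Position 2: 'c' vs 'd' => differ
  Position 3: 'c' vs 'd' => differ
  Position 4: 'a' vs 'd' => differ
  Position 5: 'b' vs 'd' => differ
Total differences (Hamming distance): 5

5


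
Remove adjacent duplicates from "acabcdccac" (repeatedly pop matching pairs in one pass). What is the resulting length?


Input: acabcdccac
Stack-based adjacent duplicate removal:
  Read 'a': push. Stack: a
  Read 'c': push. Stack: ac
  Read 'a': push. Stack: aca
  Read 'b': push. Stack: acab
  Read 'c': push. Stack: acabc
  Read 'd': push. Stack: acabcd
  Read 'c': push. Stack: acabcdc
  Read 'c': matches stack top 'c' => pop. Stack: acabcd
  Read 'a': push. Stack: acabcda
  Read 'c': push. Stack: acabcdac
Final stack: "acabcdac" (length 8)

8


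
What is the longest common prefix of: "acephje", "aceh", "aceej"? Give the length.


Words: acephje, aceh, aceej
  Position 0: all 'a' => match
  Position 1: all 'c' => match
  Position 2: all 'e' => match
  Position 3: ('p', 'h', 'e') => mismatch, stop
LCP = "ace" (length 3)

3


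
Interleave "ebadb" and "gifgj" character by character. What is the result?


Interleaving "ebadb" and "gifgj":
  Position 0: 'e' from first, 'g' from second => "eg"
  Position 1: 'b' from first, 'i' from second => "bi"
  Position 2: 'a' from first, 'f' from second => "af"
  Position 3: 'd' from first, 'g' from second => "dg"
  Position 4: 'b' from first, 'j' from second => "bj"
Result: egbiafdgbj

egbiafdgbj


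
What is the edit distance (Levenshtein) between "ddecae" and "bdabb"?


Computing edit distance: "ddecae" -> "bdabb"
DP table:
           b    d    a    b    b
      0    1    2    3    4    5
  d   1    1    1    2    3    4
  d   2    2    1    2    3    4
  e   3    3    2    2    3    4
  c   4    4    3    3    3    4
  a   5    5    4    3    4    4
  e   6    6    5    4    4    5
Edit distance = dp[6][5] = 5

5


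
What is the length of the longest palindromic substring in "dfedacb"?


Input: "dfedacb"
Checking substrings for palindromes:
  No multi-char palindromic substrings found
Longest palindromic substring: "d" with length 1

1


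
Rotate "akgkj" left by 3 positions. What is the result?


Input: "akgkj", rotate left by 3
First 3 characters: "akg"
Remaining characters: "kj"
Concatenate remaining + first: "kj" + "akg" = "kjakg"

kjakg


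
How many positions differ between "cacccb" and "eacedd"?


Comparing "cacccb" and "eacedd" position by position:
  Position 0: 'c' vs 'e' => DIFFER
  Position 1: 'a' vs 'a' => same
  Position 2: 'c' vs 'c' => same
  Position 3: 'c' vs 'e' => DIFFER
  Position 4: 'c' vs 'd' => DIFFER
  Position 5: 'b' vs 'd' => DIFFER
Positions that differ: 4

4


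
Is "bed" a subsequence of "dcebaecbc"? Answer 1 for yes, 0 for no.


Check if "bed" is a subsequence of "dcebaecbc"
Greedy scan:
  Position 0 ('d'): no match needed
  Position 1 ('c'): no match needed
  Position 2 ('e'): no match needed
  Position 3 ('b'): matches sub[0] = 'b'
  Position 4 ('a'): no match needed
  Position 5 ('e'): matches sub[1] = 'e'
  Position 6 ('c'): no match needed
  Position 7 ('b'): no match needed
  Position 8 ('c'): no match needed
Only matched 2/3 characters => not a subsequence

0


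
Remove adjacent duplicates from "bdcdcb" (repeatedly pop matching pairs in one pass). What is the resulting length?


Input: bdcdcb
Stack-based adjacent duplicate removal:
  Read 'b': push. Stack: b
  Read 'd': push. Stack: bd
  Read 'c': push. Stack: bdc
  Read 'd': push. Stack: bdcd
  Read 'c': push. Stack: bdcdc
  Read 'b': push. Stack: bdcdcb
Final stack: "bdcdcb" (length 6)

6


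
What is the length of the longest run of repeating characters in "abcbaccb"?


Input: "abcbaccb"
Scanning for longest run:
  Position 1 ('b'): new char, reset run to 1
  Position 2 ('c'): new char, reset run to 1
  Position 3 ('b'): new char, reset run to 1
  Position 4 ('a'): new char, reset run to 1
  Position 5 ('c'): new char, reset run to 1
  Position 6 ('c'): continues run of 'c', length=2
  Position 7 ('b'): new char, reset run to 1
Longest run: 'c' with length 2

2


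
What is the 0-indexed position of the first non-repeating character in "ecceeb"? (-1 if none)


Input: ecceeb
Character frequencies:
  'b': 1
  'c': 2
  'e': 3
Scanning left to right for freq == 1:
  Position 0 ('e'): freq=3, skip
  Position 1 ('c'): freq=2, skip
  Position 2 ('c'): freq=2, skip
  Position 3 ('e'): freq=3, skip
  Position 4 ('e'): freq=3, skip
  Position 5 ('b'): unique! => answer = 5

5


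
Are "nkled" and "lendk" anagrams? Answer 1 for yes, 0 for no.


Strings: "nkled", "lendk"
Sorted first:  dekln
Sorted second: dekln
Sorted forms match => anagrams

1


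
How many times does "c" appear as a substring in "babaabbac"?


Searching for "c" in "babaabbac"
Scanning each position:
  Position 0: "b" => no
  Position 1: "a" => no
  Position 2: "b" => no
  Position 3: "a" => no
  Position 4: "a" => no
  Position 5: "b" => no
  Position 6: "b" => no
  Position 7: "a" => no
  Position 8: "c" => MATCH
Total occurrences: 1

1


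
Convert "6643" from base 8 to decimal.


Input: "6643" in base 8
Positional expansion:
  Digit '6' (value 6) x 8^3 = 3072
  Digit '6' (value 6) x 8^2 = 384
  Digit '4' (value 4) x 8^1 = 32
  Digit '3' (value 3) x 8^0 = 3
Sum = 3491

3491


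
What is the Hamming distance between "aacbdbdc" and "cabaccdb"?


Comparing "aacbdbdc" and "cabaccdb" position by position:
  Position 0: 'a' vs 'c' => differ
  Position 1: 'a' vs 'a' => same
  Position 2: 'c' vs 'b' => differ
  Position 3: 'b' vs 'a' => differ
  Position 4: 'd' vs 'c' => differ
  Position 5: 'b' vs 'c' => differ
  Position 6: 'd' vs 'd' => same
  Position 7: 'c' vs 'b' => differ
Total differences (Hamming distance): 6

6


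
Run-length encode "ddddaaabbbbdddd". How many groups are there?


Input: ddddaaabbbbdddd
Scanning for consecutive runs:
  Group 1: 'd' x 4 (positions 0-3)
  Group 2: 'a' x 3 (positions 4-6)
  Group 3: 'b' x 4 (positions 7-10)
  Group 4: 'd' x 4 (positions 11-14)
Total groups: 4

4


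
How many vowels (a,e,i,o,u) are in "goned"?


Input: goned
Checking each character:
  'g' at position 0: consonant
  'o' at position 1: vowel (running total: 1)
  'n' at position 2: consonant
  'e' at position 3: vowel (running total: 2)
  'd' at position 4: consonant
Total vowels: 2

2


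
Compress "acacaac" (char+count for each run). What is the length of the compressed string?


Input: acacaac
Runs:
  'a' x 1 => "a1"
  'c' x 1 => "c1"
  'a' x 1 => "a1"
  'c' x 1 => "c1"
  'a' x 2 => "a2"
  'c' x 1 => "c1"
Compressed: "a1c1a1c1a2c1"
Compressed length: 12

12


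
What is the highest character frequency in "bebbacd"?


Input: bebbacd
Character counts:
  'a': 1
  'b': 3
  'c': 1
  'd': 1
  'e': 1
Maximum frequency: 3

3


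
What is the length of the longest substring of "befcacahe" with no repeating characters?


Input: "befcacahe"
Sliding window (track last position of each char):
  Position 0 ('b'): window [0,0] length 1 -- new best
  Position 1 ('e'): window [0,1] length 2 -- new best
  Position 2 ('f'): window [0,2] length 3 -- new best
  Position 3 ('c'): window [0,3] length 4 -- new best
  Position 4 ('a'): window [0,4] length 5 -- new best
  Position 5 ('c'): repeat (last at 3), move window start to 4
  Position 5 ('c'): window [4,5] length 2
  Position 6 ('a'): repeat (last at 4), move window start to 5
  Position 6 ('a'): window [5,6] length 2
  Position 7 ('h'): window [5,7] length 3
  Position 8 ('e'): window [5,8] length 4
Longest substring with no repeats: "befca" with length 5

5


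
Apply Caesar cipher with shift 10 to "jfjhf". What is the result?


Caesar cipher: shift "jfjhf" by 10
  'j' (pos 9) + 10 = pos 19 = 't'
  'f' (pos 5) + 10 = pos 15 = 'p'
  'j' (pos 9) + 10 = pos 19 = 't'
  'h' (pos 7) + 10 = pos 17 = 'r'
  'f' (pos 5) + 10 = pos 15 = 'p'
Result: tptrp

tptrp


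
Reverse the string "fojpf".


Input: fojpf
Reading characters right to left:
  Position 4: 'f'
  Position 3: 'p'
  Position 2: 'j'
  Position 1: 'o'
  Position 0: 'f'
Reversed: fpjof

fpjof


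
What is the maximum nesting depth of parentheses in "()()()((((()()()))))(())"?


Input: "()()()((((()()()))))(())"
Tracking depth:
  Position 0 '(': depth becomes 1
  Position 1 ')': depth becomes 0
  Position 2 '(': depth becomes 1
  Position 3 ')': depth becomes 0
  Position 4 '(': depth becomes 1
  Position 5 ')': depth becomes 0
  Position 6 '(': depth becomes 1
  Position 7 '(': depth becomes 2
  Position 8 '(': depth becomes 3
  Position 9 '(': depth becomes 4
  Position 10 '(': depth becomes 5
  Position 11 ')': depth becomes 4
  Position 12 '(': depth becomes 5
  Position 13 ')': depth becomes 4
  Position 14 '(': depth becomes 5
  Position 15 ')': depth becomes 4
  Position 16 ')': depth becomes 3
  Position 17 ')': depth becomes 2
  Position 18 ')': depth becomes 1
  Position 19 ')': depth becomes 0
  Position 20 '(': depth becomes 1
  Position 21 '(': depth becomes 2
  Position 22 ')': depth becomes 1
  Position 23 ')': depth becomes 0
Maximum depth reached: 5

5


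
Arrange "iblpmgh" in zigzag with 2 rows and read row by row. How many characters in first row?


Zigzag "iblpmgh" into 2 rows:
Placing characters:
  'i' => row 0
  'b' => row 1
  'l' => row 0
  'p' => row 1
  'm' => row 0
  'g' => row 1
  'h' => row 0
Rows:
  Row 0: "ilmh"
  Row 1: "bpg"
First row length: 4

4


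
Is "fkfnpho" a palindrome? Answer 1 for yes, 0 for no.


Input: fkfnpho
Reversed: ohpnfkf
  Compare pos 0 ('f') with pos 6 ('o'): MISMATCH
  Compare pos 1 ('k') with pos 5 ('h'): MISMATCH
  Compare pos 2 ('f') with pos 4 ('p'): MISMATCH
Result: not a palindrome

0


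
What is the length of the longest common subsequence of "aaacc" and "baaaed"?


LCS of "aaacc" and "baaaed"
DP table:
           b    a    a    a    e    d
      0    0    0    0    0    0    0
  a   0    0    1    1    1    1    1
  a   0    0    1    2    2    2    2
  a   0    0    1    2    3    3    3
  c   0    0    1    2    3    3    3
  c   0    0    1    2    3    3    3
LCS length = dp[5][6] = 3

3


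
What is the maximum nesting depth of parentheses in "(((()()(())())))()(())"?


Input: "(((()()(())())))()(())"
Tracking depth:
  Position 0 '(': depth becomes 1
  Position 1 '(': depth becomes 2
  Position 2 '(': depth becomes 3
  Position 3 '(': depth becomes 4
  Position 4 ')': depth becomes 3
  Position 5 '(': depth becomes 4
  Position 6 ')': depth becomes 3
  Position 7 '(': depth becomes 4
  Position 8 '(': depth becomes 5
  Position 9 ')': depth becomes 4
  Position 10 ')': depth becomes 3
  Position 11 '(': depth becomes 4
  Position 12 ')': depth becomes 3
  Position 13 ')': depth becomes 2
  Position 14 ')': depth becomes 1
  Position 15 ')': depth becomes 0
  Position 16 '(': depth becomes 1
  Position 17 ')': depth becomes 0
  Position 18 '(': depth becomes 1
  Position 19 '(': depth becomes 2
  Position 20 ')': depth becomes 1
  Position 21 ')': depth becomes 0
Maximum depth reached: 5

5


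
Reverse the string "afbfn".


Input: afbfn
Reading characters right to left:
  Position 4: 'n'
  Position 3: 'f'
  Position 2: 'b'
  Position 1: 'f'
  Position 0: 'a'
Reversed: nfbfa

nfbfa


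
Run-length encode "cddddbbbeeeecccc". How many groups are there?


Input: cddddbbbeeeecccc
Scanning for consecutive runs:
  Group 1: 'c' x 1 (positions 0-0)
  Group 2: 'd' x 4 (positions 1-4)
  Group 3: 'b' x 3 (positions 5-7)
  Group 4: 'e' x 4 (positions 8-11)
  Group 5: 'c' x 4 (positions 12-15)
Total groups: 5

5


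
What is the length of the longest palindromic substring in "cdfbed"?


Input: "cdfbed"
Checking substrings for palindromes:
  No multi-char palindromic substrings found
Longest palindromic substring: "c" with length 1

1


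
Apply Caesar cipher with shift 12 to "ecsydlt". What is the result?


Caesar cipher: shift "ecsydlt" by 12
  'e' (pos 4) + 12 = pos 16 = 'q'
  'c' (pos 2) + 12 = pos 14 = 'o'
  's' (pos 18) + 12 = pos 4 = 'e'
  'y' (pos 24) + 12 = pos 10 = 'k'
  'd' (pos 3) + 12 = pos 15 = 'p'
  'l' (pos 11) + 12 = pos 23 = 'x'
  't' (pos 19) + 12 = pos 5 = 'f'
Result: qoekpxf

qoekpxf


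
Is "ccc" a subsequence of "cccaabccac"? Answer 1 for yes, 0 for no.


Check if "ccc" is a subsequence of "cccaabccac"
Greedy scan:
  Position 0 ('c'): matches sub[0] = 'c'
  Position 1 ('c'): matches sub[1] = 'c'
  Position 2 ('c'): matches sub[2] = 'c'
  Position 3 ('a'): no match needed
  Position 4 ('a'): no match needed
  Position 5 ('b'): no match needed
  Position 6 ('c'): no match needed
  Position 7 ('c'): no match needed
  Position 8 ('a'): no match needed
  Position 9 ('c'): no match needed
All 3 characters matched => is a subsequence

1


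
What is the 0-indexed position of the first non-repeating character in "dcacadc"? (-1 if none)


Input: dcacadc
Character frequencies:
  'a': 2
  'c': 3
  'd': 2
Scanning left to right for freq == 1:
  Position 0 ('d'): freq=2, skip
  Position 1 ('c'): freq=3, skip
  Position 2 ('a'): freq=2, skip
  Position 3 ('c'): freq=3, skip
  Position 4 ('a'): freq=2, skip
  Position 5 ('d'): freq=2, skip
  Position 6 ('c'): freq=3, skip
  No unique character found => answer = -1

-1


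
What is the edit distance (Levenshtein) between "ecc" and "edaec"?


Computing edit distance: "ecc" -> "edaec"
DP table:
           e    d    a    e    c
      0    1    2    3    4    5
  e   1    0    1    2    3    4
  c   2    1    1    2    3    3
  c   3    2    2    2    3    3
Edit distance = dp[3][5] = 3

3


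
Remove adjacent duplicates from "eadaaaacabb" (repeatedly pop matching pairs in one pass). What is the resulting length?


Input: eadaaaacabb
Stack-based adjacent duplicate removal:
  Read 'e': push. Stack: e
  Read 'a': push. Stack: ea
  Read 'd': push. Stack: ead
  Read 'a': push. Stack: eada
  Read 'a': matches stack top 'a' => pop. Stack: ead
  Read 'a': push. Stack: eada
  Read 'a': matches stack top 'a' => pop. Stack: ead
  Read 'c': push. Stack: eadc
  Read 'a': push. Stack: eadca
  Read 'b': push. Stack: eadcab
  Read 'b': matches stack top 'b' => pop. Stack: eadca
Final stack: "eadca" (length 5)

5


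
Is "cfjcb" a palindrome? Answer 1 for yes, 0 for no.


Input: cfjcb
Reversed: bcjfc
  Compare pos 0 ('c') with pos 4 ('b'): MISMATCH
  Compare pos 1 ('f') with pos 3 ('c'): MISMATCH
Result: not a palindrome

0


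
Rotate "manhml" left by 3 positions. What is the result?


Input: "manhml", rotate left by 3
First 3 characters: "man"
Remaining characters: "hml"
Concatenate remaining + first: "hml" + "man" = "hmlman"

hmlman


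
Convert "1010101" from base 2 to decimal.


Input: "1010101" in base 2
Positional expansion:
  Digit '1' (value 1) x 2^6 = 64
  Digit '0' (value 0) x 2^5 = 0
  Digit '1' (value 1) x 2^4 = 16
  Digit '0' (value 0) x 2^3 = 0
  Digit '1' (value 1) x 2^2 = 4
  Digit '0' (value 0) x 2^1 = 0
  Digit '1' (value 1) x 2^0 = 1
Sum = 85

85


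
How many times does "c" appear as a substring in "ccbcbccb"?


Searching for "c" in "ccbcbccb"
Scanning each position:
  Position 0: "c" => MATCH
  Position 1: "c" => MATCH
  Position 2: "b" => no
  Position 3: "c" => MATCH
  Position 4: "b" => no
  Position 5: "c" => MATCH
  Position 6: "c" => MATCH
  Position 7: "b" => no
Total occurrences: 5

5


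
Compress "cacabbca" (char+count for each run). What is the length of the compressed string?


Input: cacabbca
Runs:
  'c' x 1 => "c1"
  'a' x 1 => "a1"
  'c' x 1 => "c1"
  'a' x 1 => "a1"
  'b' x 2 => "b2"
  'c' x 1 => "c1"
  'a' x 1 => "a1"
Compressed: "c1a1c1a1b2c1a1"
Compressed length: 14

14


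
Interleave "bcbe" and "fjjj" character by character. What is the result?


Interleaving "bcbe" and "fjjj":
  Position 0: 'b' from first, 'f' from second => "bf"
  Position 1: 'c' from first, 'j' from second => "cj"
  Position 2: 'b' from first, 'j' from second => "bj"
  Position 3: 'e' from first, 'j' from second => "ej"
Result: bfcjbjej

bfcjbjej


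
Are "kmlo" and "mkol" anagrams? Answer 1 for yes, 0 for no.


Strings: "kmlo", "mkol"
Sorted first:  klmo
Sorted second: klmo
Sorted forms match => anagrams

1


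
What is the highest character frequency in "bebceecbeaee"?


Input: bebceecbeaee
Character counts:
  'a': 1
  'b': 3
  'c': 2
  'e': 6
Maximum frequency: 6

6


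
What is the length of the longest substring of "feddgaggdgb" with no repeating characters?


Input: "feddgaggdgb"
Sliding window (track last position of each char):
  Position 0 ('f'): window [0,0] length 1 -- new best
  Position 1 ('e'): window [0,1] length 2 -- new best
  Position 2 ('d'): window [0,2] length 3 -- new best
  Position 3 ('d'): repeat (last at 2), move window start to 3
  Position 3 ('d'): window [3,3] length 1
  Position 4 ('g'): window [3,4] length 2
  Position 5 ('a'): window [3,5] length 3
  Position 6 ('g'): repeat (last at 4), move window start to 5
  Position 6 ('g'): window [5,6] length 2
  Position 7 ('g'): repeat (last at 6), move window start to 7
  Position 7 ('g'): window [7,7] length 1
  Position 8 ('d'): window [7,8] length 2
  Position 9 ('g'): repeat (last at 7), move window start to 8
  Position 9 ('g'): window [8,9] length 2
  Position 10 ('b'): window [8,10] length 3
Longest substring with no repeats: "fed" with length 3

3


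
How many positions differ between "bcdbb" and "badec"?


Comparing "bcdbb" and "badec" position by position:
  Position 0: 'b' vs 'b' => same
  Position 1: 'c' vs 'a' => DIFFER
  Position 2: 'd' vs 'd' => same
  Position 3: 'b' vs 'e' => DIFFER
  Position 4: 'b' vs 'c' => DIFFER
Positions that differ: 3

3


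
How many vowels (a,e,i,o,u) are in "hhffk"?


Input: hhffk
Checking each character:
  'h' at position 0: consonant
  'h' at position 1: consonant
  'f' at position 2: consonant
  'f' at position 3: consonant
  'k' at position 4: consonant
Total vowels: 0

0


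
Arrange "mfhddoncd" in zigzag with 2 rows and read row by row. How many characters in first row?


Zigzag "mfhddoncd" into 2 rows:
Placing characters:
  'm' => row 0
  'f' => row 1
  'h' => row 0
  'd' => row 1
  'd' => row 0
  'o' => row 1
  'n' => row 0
  'c' => row 1
  'd' => row 0
Rows:
  Row 0: "mhdnd"
  Row 1: "fdoc"
First row length: 5

5


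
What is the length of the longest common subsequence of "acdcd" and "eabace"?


LCS of "acdcd" and "eabace"
DP table:
           e    a    b    a    c    e
      0    0    0    0    0    0    0
  a   0    0    1    1    1    1    1
  c   0    0    1    1    1    2    2
  d   0    0    1    1    1    2    2
  c   0    0    1    1    1    2    2
  d   0    0    1    1    1    2    2
LCS length = dp[5][6] = 2

2


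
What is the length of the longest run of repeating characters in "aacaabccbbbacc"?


Input: "aacaabccbbbacc"
Scanning for longest run:
  Position 1 ('a'): continues run of 'a', length=2
  Position 2 ('c'): new char, reset run to 1
  Position 3 ('a'): new char, reset run to 1
  Position 4 ('a'): continues run of 'a', length=2
  Position 5 ('b'): new char, reset run to 1
  Position 6 ('c'): new char, reset run to 1
  Position 7 ('c'): continues run of 'c', length=2
  Position 8 ('b'): new char, reset run to 1
  Position 9 ('b'): continues run of 'b', length=2
  Position 10 ('b'): continues run of 'b', length=3
  Position 11 ('a'): new char, reset run to 1
  Position 12 ('c'): new char, reset run to 1
  Position 13 ('c'): continues run of 'c', length=2
Longest run: 'b' with length 3

3


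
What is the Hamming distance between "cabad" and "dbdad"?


Comparing "cabad" and "dbdad" position by position:
  Position 0: 'c' vs 'd' => differ
  Position 1: 'a' vs 'b' => differ
  Position 2: 'b' vs 'd' => differ
  Position 3: 'a' vs 'a' => same
  Position 4: 'd' vs 'd' => same
Total differences (Hamming distance): 3

3


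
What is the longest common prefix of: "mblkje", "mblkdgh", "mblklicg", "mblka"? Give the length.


Words: mblkje, mblkdgh, mblklicg, mblka
  Position 0: all 'm' => match
  Position 1: all 'b' => match
  Position 2: all 'l' => match
  Position 3: all 'k' => match
  Position 4: ('j', 'd', 'l', 'a') => mismatch, stop
LCP = "mblk" (length 4)

4


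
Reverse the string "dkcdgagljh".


Input: dkcdgagljh
Reading characters right to left:
  Position 9: 'h'
  Position 8: 'j'
  Position 7: 'l'
  Position 6: 'g'
  Position 5: 'a'
  Position 4: 'g'
  Position 3: 'd'
  Position 2: 'c'
  Position 1: 'k'
  Position 0: 'd'
Reversed: hjlgagdckd

hjlgagdckd


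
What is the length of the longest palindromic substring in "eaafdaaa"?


Input: "eaafdaaa"
Checking substrings for palindromes:
  [5:8] "aaa" (len 3) => palindrome
  [1:3] "aa" (len 2) => palindrome
  [5:7] "aa" (len 2) => palindrome
  [6:8] "aa" (len 2) => palindrome
Longest palindromic substring: "aaa" with length 3

3


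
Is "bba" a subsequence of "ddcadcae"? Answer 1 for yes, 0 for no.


Check if "bba" is a subsequence of "ddcadcae"
Greedy scan:
  Position 0 ('d'): no match needed
  Position 1 ('d'): no match needed
  Position 2 ('c'): no match needed
  Position 3 ('a'): no match needed
  Position 4 ('d'): no match needed
  Position 5 ('c'): no match needed
  Position 6 ('a'): no match needed
  Position 7 ('e'): no match needed
Only matched 0/3 characters => not a subsequence

0


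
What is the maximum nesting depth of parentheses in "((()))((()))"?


Input: "((()))((()))"
Tracking depth:
  Position 0 '(': depth becomes 1
  Position 1 '(': depth becomes 2
  Position 2 '(': depth becomes 3
  Position 3 ')': depth becomes 2
  Position 4 ')': depth becomes 1
  Position 5 ')': depth becomes 0
  Position 6 '(': depth becomes 1
  Position 7 '(': depth becomes 2
  Position 8 '(': depth becomes 3
  Position 9 ')': depth becomes 2
  Position 10 ')': depth becomes 1
  Position 11 ')': depth becomes 0
Maximum depth reached: 3

3


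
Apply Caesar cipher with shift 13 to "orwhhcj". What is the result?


Caesar cipher: shift "orwhhcj" by 13
  'o' (pos 14) + 13 = pos 1 = 'b'
  'r' (pos 17) + 13 = pos 4 = 'e'
  'w' (pos 22) + 13 = pos 9 = 'j'
  'h' (pos 7) + 13 = pos 20 = 'u'
  'h' (pos 7) + 13 = pos 20 = 'u'
  'c' (pos 2) + 13 = pos 15 = 'p'
  'j' (pos 9) + 13 = pos 22 = 'w'
Result: bejuupw

bejuupw


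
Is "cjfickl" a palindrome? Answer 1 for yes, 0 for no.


Input: cjfickl
Reversed: lkcifjc
  Compare pos 0 ('c') with pos 6 ('l'): MISMATCH
  Compare pos 1 ('j') with pos 5 ('k'): MISMATCH
  Compare pos 2 ('f') with pos 4 ('c'): MISMATCH
Result: not a palindrome

0


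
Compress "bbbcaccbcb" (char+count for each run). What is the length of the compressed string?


Input: bbbcaccbcb
Runs:
  'b' x 3 => "b3"
  'c' x 1 => "c1"
  'a' x 1 => "a1"
  'c' x 2 => "c2"
  'b' x 1 => "b1"
  'c' x 1 => "c1"
  'b' x 1 => "b1"
Compressed: "b3c1a1c2b1c1b1"
Compressed length: 14

14


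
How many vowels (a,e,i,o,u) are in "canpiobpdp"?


Input: canpiobpdp
Checking each character:
  'c' at position 0: consonant
  'a' at position 1: vowel (running total: 1)
  'n' at position 2: consonant
  'p' at position 3: consonant
  'i' at position 4: vowel (running total: 2)
  'o' at position 5: vowel (running total: 3)
  'b' at position 6: consonant
  'p' at position 7: consonant
  'd' at position 8: consonant
  'p' at position 9: consonant
Total vowels: 3

3


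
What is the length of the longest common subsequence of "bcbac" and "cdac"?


LCS of "bcbac" and "cdac"
DP table:
           c    d    a    c
      0    0    0    0    0
  b   0    0    0    0    0
  c   0    1    1    1    1
  b   0    1    1    1    1
  a   0    1    1    2    2
  c   0    1    1    2    3
LCS length = dp[5][4] = 3

3


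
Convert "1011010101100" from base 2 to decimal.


Input: "1011010101100" in base 2
Positional expansion:
  Digit '1' (value 1) x 2^12 = 4096
  Digit '0' (value 0) x 2^11 = 0
  Digit '1' (value 1) x 2^10 = 1024
  Digit '1' (value 1) x 2^9 = 512
  Digit '0' (value 0) x 2^8 = 0
  Digit '1' (value 1) x 2^7 = 128
  Digit '0' (value 0) x 2^6 = 0
  Digit '1' (value 1) x 2^5 = 32
  Digit '0' (value 0) x 2^4 = 0
  Digit '1' (value 1) x 2^3 = 8
  Digit '1' (value 1) x 2^2 = 4
  Digit '0' (value 0) x 2^1 = 0
  Digit '0' (value 0) x 2^0 = 0
Sum = 5804

5804


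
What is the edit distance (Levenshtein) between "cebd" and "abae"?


Computing edit distance: "cebd" -> "abae"
DP table:
           a    b    a    e
      0    1    2    3    4
  c   1    1    2    3    4
  e   2    2    2    3    3
  b   3    3    2    3    4
  d   4    4    3    3    4
Edit distance = dp[4][4] = 4

4


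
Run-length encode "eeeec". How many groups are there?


Input: eeeec
Scanning for consecutive runs:
  Group 1: 'e' x 4 (positions 0-3)
  Group 2: 'c' x 1 (positions 4-4)
Total groups: 2

2


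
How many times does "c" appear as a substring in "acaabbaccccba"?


Searching for "c" in "acaabbaccccba"
Scanning each position:
  Position 0: "a" => no
  Position 1: "c" => MATCH
  Position 2: "a" => no
  Position 3: "a" => no
  Position 4: "b" => no
  Position 5: "b" => no
  Position 6: "a" => no
  Position 7: "c" => MATCH
  Position 8: "c" => MATCH
  Position 9: "c" => MATCH
  Position 10: "c" => MATCH
  Position 11: "b" => no
  Position 12: "a" => no
Total occurrences: 5

5


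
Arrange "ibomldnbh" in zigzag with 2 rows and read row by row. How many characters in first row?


Zigzag "ibomldnbh" into 2 rows:
Placing characters:
  'i' => row 0
  'b' => row 1
  'o' => row 0
  'm' => row 1
  'l' => row 0
  'd' => row 1
  'n' => row 0
  'b' => row 1
  'h' => row 0
Rows:
  Row 0: "iolnh"
  Row 1: "bmdb"
First row length: 5

5


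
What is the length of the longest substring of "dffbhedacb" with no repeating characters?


Input: "dffbhedacb"
Sliding window (track last position of each char):
  Position 0 ('d'): window [0,0] length 1 -- new best
  Position 1 ('f'): window [0,1] length 2 -- new best
  Position 2 ('f'): repeat (last at 1), move window start to 2
  Position 2 ('f'): window [2,2] length 1
  Position 3 ('b'): window [2,3] length 2
  Position 4 ('h'): window [2,4] length 3 -- new best
  Position 5 ('e'): window [2,5] length 4 -- new best
  Position 6 ('d'): window [2,6] length 5 -- new best
  Position 7 ('a'): window [2,7] length 6 -- new best
  Position 8 ('c'): window [2,8] length 7 -- new best
  Position 9 ('b'): repeat (last at 3), move window start to 4
  Position 9 ('b'): window [4,9] length 6
Longest substring with no repeats: "fbhedac" with length 7

7


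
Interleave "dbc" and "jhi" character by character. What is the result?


Interleaving "dbc" and "jhi":
  Position 0: 'd' from first, 'j' from second => "dj"
  Position 1: 'b' from first, 'h' from second => "bh"
  Position 2: 'c' from first, 'i' from second => "ci"
Result: djbhci

djbhci


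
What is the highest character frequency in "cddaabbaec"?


Input: cddaabbaec
Character counts:
  'a': 3
  'b': 2
  'c': 2
  'd': 2
  'e': 1
Maximum frequency: 3

3


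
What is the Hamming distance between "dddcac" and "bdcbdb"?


Comparing "dddcac" and "bdcbdb" position by position:
  Position 0: 'd' vs 'b' => differ
  Position 1: 'd' vs 'd' => same
  Position 2: 'd' vs 'c' => differ
  Position 3: 'c' vs 'b' => differ
  Position 4: 'a' vs 'd' => differ
  Position 5: 'c' vs 'b' => differ
Total differences (Hamming distance): 5

5


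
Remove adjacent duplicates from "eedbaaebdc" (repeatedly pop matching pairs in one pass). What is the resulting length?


Input: eedbaaebdc
Stack-based adjacent duplicate removal:
  Read 'e': push. Stack: e
  Read 'e': matches stack top 'e' => pop. Stack: (empty)
  Read 'd': push. Stack: d
  Read 'b': push. Stack: db
  Read 'a': push. Stack: dba
  Read 'a': matches stack top 'a' => pop. Stack: db
  Read 'e': push. Stack: dbe
  Read 'b': push. Stack: dbeb
  Read 'd': push. Stack: dbebd
  Read 'c': push. Stack: dbebdc
Final stack: "dbebdc" (length 6)

6


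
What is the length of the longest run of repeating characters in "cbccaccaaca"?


Input: "cbccaccaaca"
Scanning for longest run:
  Position 1 ('b'): new char, reset run to 1
  Position 2 ('c'): new char, reset run to 1
  Position 3 ('c'): continues run of 'c', length=2
  Position 4 ('a'): new char, reset run to 1
  Position 5 ('c'): new char, reset run to 1
  Position 6 ('c'): continues run of 'c', length=2
  Position 7 ('a'): new char, reset run to 1
  Position 8 ('a'): continues run of 'a', length=2
  Position 9 ('c'): new char, reset run to 1
  Position 10 ('a'): new char, reset run to 1
Longest run: 'c' with length 2

2


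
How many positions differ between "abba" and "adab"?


Comparing "abba" and "adab" position by position:
  Position 0: 'a' vs 'a' => same
  Position 1: 'b' vs 'd' => DIFFER
  Position 2: 'b' vs 'a' => DIFFER
  Position 3: 'a' vs 'b' => DIFFER
Positions that differ: 3

3


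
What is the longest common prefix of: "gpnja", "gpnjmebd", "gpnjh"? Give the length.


Words: gpnja, gpnjmebd, gpnjh
  Position 0: all 'g' => match
  Position 1: all 'p' => match
  Position 2: all 'n' => match
  Position 3: all 'j' => match
  Position 4: ('a', 'm', 'h') => mismatch, stop
LCP = "gpnj" (length 4)

4


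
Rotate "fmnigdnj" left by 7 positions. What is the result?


Input: "fmnigdnj", rotate left by 7
First 7 characters: "fmnigdn"
Remaining characters: "j"
Concatenate remaining + first: "j" + "fmnigdn" = "jfmnigdn"

jfmnigdn


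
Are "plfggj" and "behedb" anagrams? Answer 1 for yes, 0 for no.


Strings: "plfggj", "behedb"
Sorted first:  fggjlp
Sorted second: bbdeeh
Differ at position 0: 'f' vs 'b' => not anagrams

0


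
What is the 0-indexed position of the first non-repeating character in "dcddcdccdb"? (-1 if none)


Input: dcddcdccdb
Character frequencies:
  'b': 1
  'c': 4
  'd': 5
Scanning left to right for freq == 1:
  Position 0 ('d'): freq=5, skip
  Position 1 ('c'): freq=4, skip
  Position 2 ('d'): freq=5, skip
  Position 3 ('d'): freq=5, skip
  Position 4 ('c'): freq=4, skip
  Position 5 ('d'): freq=5, skip
  Position 6 ('c'): freq=4, skip
  Position 7 ('c'): freq=4, skip
  Position 8 ('d'): freq=5, skip
  Position 9 ('b'): unique! => answer = 9

9


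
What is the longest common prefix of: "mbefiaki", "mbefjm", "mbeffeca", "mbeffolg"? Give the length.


Words: mbefiaki, mbefjm, mbeffeca, mbeffolg
  Position 0: all 'm' => match
  Position 1: all 'b' => match
  Position 2: all 'e' => match
  Position 3: all 'f' => match
  Position 4: ('i', 'j', 'f', 'f') => mismatch, stop
LCP = "mbef" (length 4)

4


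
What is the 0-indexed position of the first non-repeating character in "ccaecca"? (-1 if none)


Input: ccaecca
Character frequencies:
  'a': 2
  'c': 4
  'e': 1
Scanning left to right for freq == 1:
  Position 0 ('c'): freq=4, skip
  Position 1 ('c'): freq=4, skip
  Position 2 ('a'): freq=2, skip
  Position 3 ('e'): unique! => answer = 3

3


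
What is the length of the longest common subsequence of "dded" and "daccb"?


LCS of "dded" and "daccb"
DP table:
           d    a    c    c    b
      0    0    0    0    0    0
  d   0    1    1    1    1    1
  d   0    1    1    1    1    1
  e   0    1    1    1    1    1
  d   0    1    1    1    1    1
LCS length = dp[4][5] = 1

1


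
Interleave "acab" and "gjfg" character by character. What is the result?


Interleaving "acab" and "gjfg":
  Position 0: 'a' from first, 'g' from second => "ag"
  Position 1: 'c' from first, 'j' from second => "cj"
  Position 2: 'a' from first, 'f' from second => "af"
  Position 3: 'b' from first, 'g' from second => "bg"
Result: agcjafbg

agcjafbg


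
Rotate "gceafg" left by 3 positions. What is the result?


Input: "gceafg", rotate left by 3
First 3 characters: "gce"
Remaining characters: "afg"
Concatenate remaining + first: "afg" + "gce" = "afggce"

afggce


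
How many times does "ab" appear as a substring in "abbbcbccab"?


Searching for "ab" in "abbbcbccab"
Scanning each position:
  Position 0: "ab" => MATCH
  Position 1: "bb" => no
  Position 2: "bb" => no
  Position 3: "bc" => no
  Position 4: "cb" => no
  Position 5: "bc" => no
  Position 6: "cc" => no
  Position 7: "ca" => no
  Position 8: "ab" => MATCH
Total occurrences: 2

2


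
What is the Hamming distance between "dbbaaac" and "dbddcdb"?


Comparing "dbbaaac" and "dbddcdb" position by position:
  Position 0: 'd' vs 'd' => same
  Position 1: 'b' vs 'b' => same
  Position 2: 'b' vs 'd' => differ
  Position 3: 'a' vs 'd' => differ
  Position 4: 'a' vs 'c' => differ
  Position 5: 'a' vs 'd' => differ
  Position 6: 'c' vs 'b' => differ
Total differences (Hamming distance): 5

5


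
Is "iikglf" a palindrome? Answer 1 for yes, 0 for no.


Input: iikglf
Reversed: flgkii
  Compare pos 0 ('i') with pos 5 ('f'): MISMATCH
  Compare pos 1 ('i') with pos 4 ('l'): MISMATCH
  Compare pos 2 ('k') with pos 3 ('g'): MISMATCH
Result: not a palindrome

0


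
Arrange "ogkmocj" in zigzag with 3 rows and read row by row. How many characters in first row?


Zigzag "ogkmocj" into 3 rows:
Placing characters:
  'o' => row 0
  'g' => row 1
  'k' => row 2
  'm' => row 1
  'o' => row 0
  'c' => row 1
  'j' => row 2
Rows:
  Row 0: "oo"
  Row 1: "gmc"
  Row 2: "kj"
First row length: 2

2


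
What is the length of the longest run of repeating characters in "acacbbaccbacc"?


Input: "acacbbaccbacc"
Scanning for longest run:
  Position 1 ('c'): new char, reset run to 1
  Position 2 ('a'): new char, reset run to 1
  Position 3 ('c'): new char, reset run to 1
  Position 4 ('b'): new char, reset run to 1
  Position 5 ('b'): continues run of 'b', length=2
  Position 6 ('a'): new char, reset run to 1
  Position 7 ('c'): new char, reset run to 1
  Position 8 ('c'): continues run of 'c', length=2
  Position 9 ('b'): new char, reset run to 1
  Position 10 ('a'): new char, reset run to 1
  Position 11 ('c'): new char, reset run to 1
  Position 12 ('c'): continues run of 'c', length=2
Longest run: 'b' with length 2

2


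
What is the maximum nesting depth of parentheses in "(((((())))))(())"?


Input: "(((((())))))(())"
Tracking depth:
  Position 0 '(': depth becomes 1
  Position 1 '(': depth becomes 2
  Position 2 '(': depth becomes 3
  Position 3 '(': depth becomes 4
  Position 4 '(': depth becomes 5
  Position 5 '(': depth becomes 6
  Position 6 ')': depth becomes 5
  Position 7 ')': depth becomes 4
  Position 8 ')': depth becomes 3
  Position 9 ')': depth becomes 2
  Position 10 ')': depth becomes 1
  Position 11 ')': depth becomes 0
  Position 12 '(': depth becomes 1
  Position 13 '(': depth becomes 2
  Position 14 ')': depth becomes 1
  Position 15 ')': depth becomes 0
Maximum depth reached: 6

6


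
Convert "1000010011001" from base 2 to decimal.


Input: "1000010011001" in base 2
Positional expansion:
  Digit '1' (value 1) x 2^12 = 4096
  Digit '0' (value 0) x 2^11 = 0
  Digit '0' (value 0) x 2^10 = 0
  Digit '0' (value 0) x 2^9 = 0
  Digit '0' (value 0) x 2^8 = 0
  Digit '1' (value 1) x 2^7 = 128
  Digit '0' (value 0) x 2^6 = 0
  Digit '0' (value 0) x 2^5 = 0
  Digit '1' (value 1) x 2^4 = 16
  Digit '1' (value 1) x 2^3 = 8
  Digit '0' (value 0) x 2^2 = 0
  Digit '0' (value 0) x 2^1 = 0
  Digit '1' (value 1) x 2^0 = 1
Sum = 4249

4249
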